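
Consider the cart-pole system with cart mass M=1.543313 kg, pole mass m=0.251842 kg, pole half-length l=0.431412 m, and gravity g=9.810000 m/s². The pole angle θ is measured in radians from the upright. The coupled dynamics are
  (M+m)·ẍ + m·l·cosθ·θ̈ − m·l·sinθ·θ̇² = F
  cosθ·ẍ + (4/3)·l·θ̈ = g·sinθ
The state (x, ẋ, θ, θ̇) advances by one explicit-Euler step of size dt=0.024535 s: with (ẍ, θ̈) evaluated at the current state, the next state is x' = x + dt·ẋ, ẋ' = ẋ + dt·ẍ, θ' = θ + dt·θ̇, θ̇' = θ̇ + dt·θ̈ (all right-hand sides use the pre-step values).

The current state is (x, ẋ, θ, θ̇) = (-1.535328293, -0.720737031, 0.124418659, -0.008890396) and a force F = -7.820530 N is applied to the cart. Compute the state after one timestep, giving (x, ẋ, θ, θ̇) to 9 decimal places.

(-1.553011576, -0.843454482, 0.124200533, 0.254728423)

sinθ=0.124097907, cosθ=0.992269978
temp = (F + m·l·θ̇²·sinθ)/(M+m) = (-7.820530 + 0.000001066)/1.795155 = -4.356464447
θ̈ = (g·sinθ − cosθ·temp)/(l·(4/3 − m·cos²θ/(M+m))) = 10.744602380
ẍ = temp − m·l·θ̈·cosθ/(M+m) = -5.001730218
Euler: x'=-1.535328293+0.024535·-0.720737031=-1.553011576, ẋ'=-0.720737031+0.024535·-5.001730218=-0.843454482
       θ'=0.124418659+0.024535·-0.008890396=0.124200533, θ̇'=-0.008890396+0.024535·10.744602380=0.254728423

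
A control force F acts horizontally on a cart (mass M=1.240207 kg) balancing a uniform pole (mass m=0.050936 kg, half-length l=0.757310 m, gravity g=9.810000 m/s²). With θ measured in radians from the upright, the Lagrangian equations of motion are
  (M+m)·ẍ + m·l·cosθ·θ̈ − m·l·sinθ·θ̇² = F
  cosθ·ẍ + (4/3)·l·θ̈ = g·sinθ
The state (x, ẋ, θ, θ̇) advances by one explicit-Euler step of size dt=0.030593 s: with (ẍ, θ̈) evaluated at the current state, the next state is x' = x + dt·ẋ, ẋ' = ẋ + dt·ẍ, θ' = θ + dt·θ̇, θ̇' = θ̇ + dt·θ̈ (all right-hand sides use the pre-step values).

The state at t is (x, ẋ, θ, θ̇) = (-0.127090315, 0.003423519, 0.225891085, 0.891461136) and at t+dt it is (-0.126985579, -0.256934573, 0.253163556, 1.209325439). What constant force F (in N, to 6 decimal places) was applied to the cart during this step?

ẍ = (ẋ'−ẋ)/dt = (-0.256934573−0.003423519)/0.030593 = -8.510381
θ̈ = (θ̇'−θ̇)/dt = (1.209325439−0.891461136)/0.030593 = 10.390099
sinθ=0.223975, cosθ=0.974595
F = (M+m)·ẍ + m·l·cosθ·θ̈ − m·l·sinθ·θ̇² = -10.988119 + 0.390609 − 0.006866 = -10.604376

F = -10.604376 N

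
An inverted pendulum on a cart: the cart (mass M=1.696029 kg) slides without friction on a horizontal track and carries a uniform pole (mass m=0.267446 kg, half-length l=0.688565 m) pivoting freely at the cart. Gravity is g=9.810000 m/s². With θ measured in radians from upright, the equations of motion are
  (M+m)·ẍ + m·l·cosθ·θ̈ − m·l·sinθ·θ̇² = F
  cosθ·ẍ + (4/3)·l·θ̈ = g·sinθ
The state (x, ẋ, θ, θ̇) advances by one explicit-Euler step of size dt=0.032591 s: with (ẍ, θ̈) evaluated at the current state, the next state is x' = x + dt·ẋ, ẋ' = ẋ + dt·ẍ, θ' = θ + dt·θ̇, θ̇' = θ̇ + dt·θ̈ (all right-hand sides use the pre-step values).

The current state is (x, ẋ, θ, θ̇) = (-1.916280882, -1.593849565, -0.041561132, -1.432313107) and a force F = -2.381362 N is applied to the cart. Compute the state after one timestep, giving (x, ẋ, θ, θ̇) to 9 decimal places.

(-1.968226033, -1.636646023, -0.088241648, -1.400207754)

sinθ=-0.041549168, cosθ=0.999136460
temp = (F + m·l·θ̇²·sinθ)/(M+m) = (-2.381362 + -0.015697096)/1.963475 = -1.220824862
θ̈ = (g·sinθ − cosθ·temp)/(l·(4/3 − m·cos²θ/(M+m))) = 0.985098742
ẍ = temp − m·l·θ̈·cosθ/(M+m) = -1.313137306
Euler: x'=-1.916280882+0.032591·-1.593849565=-1.968226033, ẋ'=-1.593849565+0.032591·-1.313137306=-1.636646023
       θ'=-0.041561132+0.032591·-1.432313107=-0.088241648, θ̇'=-1.432313107+0.032591·0.985098742=-1.400207754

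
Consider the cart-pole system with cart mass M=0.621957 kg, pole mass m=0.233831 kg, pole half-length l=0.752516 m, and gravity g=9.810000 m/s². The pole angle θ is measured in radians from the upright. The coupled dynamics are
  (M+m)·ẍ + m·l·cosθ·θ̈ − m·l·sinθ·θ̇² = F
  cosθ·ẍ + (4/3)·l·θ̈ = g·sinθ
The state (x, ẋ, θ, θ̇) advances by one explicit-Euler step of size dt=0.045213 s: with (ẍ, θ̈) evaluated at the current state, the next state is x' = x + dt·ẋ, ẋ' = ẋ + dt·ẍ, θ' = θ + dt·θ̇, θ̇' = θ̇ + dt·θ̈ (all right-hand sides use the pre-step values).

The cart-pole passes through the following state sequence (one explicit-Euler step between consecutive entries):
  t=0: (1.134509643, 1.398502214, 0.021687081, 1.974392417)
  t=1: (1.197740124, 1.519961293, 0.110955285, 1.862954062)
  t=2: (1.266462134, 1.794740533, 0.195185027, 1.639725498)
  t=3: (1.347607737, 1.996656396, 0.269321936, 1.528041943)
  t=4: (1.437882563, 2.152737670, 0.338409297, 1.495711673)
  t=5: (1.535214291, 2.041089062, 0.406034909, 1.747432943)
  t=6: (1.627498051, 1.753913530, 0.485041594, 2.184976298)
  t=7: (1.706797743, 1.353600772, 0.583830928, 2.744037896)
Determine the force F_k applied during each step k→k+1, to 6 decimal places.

step 0→1:
  ẍ = (ẋ'−ẋ)/dt = (1.519961293−1.398502214)/0.045213 = 2.686375
  θ̈ = (θ̇'−θ̇)/dt = (1.862954062−1.974392417)/0.045213 = -2.464741
  sinθ=0.021685, cosθ=0.999765
  F = (M+m)·ẍ + m·l·cosθ·θ̈ − m·l·sinθ·θ̇² = 2.298968 + -0.433598 − 0.014875 = 1.850495
step 1→2:
  ẍ = (ẋ'−ẋ)/dt = (1.794740533−1.519961293)/0.045213 = 6.077439
  θ̈ = (θ̇'−θ̇)/dt = (1.639725498−1.862954062)/0.045213 = -4.937265
  sinθ=0.110728, cosθ=0.993851
  F = (M+m)·ẍ + m·l·cosθ·θ̈ − m·l·sinθ·θ̇² = 5.200999 + -0.863427 − 0.067621 = 4.269952
step 2→3:
  ẍ = (ẋ'−ẋ)/dt = (1.996656396−1.794740533)/0.045213 = 4.465881
  θ̈ = (θ̇'−θ̇)/dt = (1.528041943−1.639725498)/0.045213 = -2.470165
  sinθ=0.193948, cosθ=0.981012
  F = (M+m)·ẍ + m·l·cosθ·θ̈ − m·l·sinθ·θ̇² = 3.821847 + -0.426401 − 0.091758 = 3.303688
step 3→4:
  ẍ = (ẋ'−ẋ)/dt = (2.152737670−1.996656396)/0.045213 = 3.452133
  θ̈ = (θ̇'−θ̇)/dt = (1.495711673−1.528041943)/0.045213 = -0.715066
  sinθ=0.266078, cosθ=0.963952
  F = (M+m)·ẍ + m·l·cosθ·θ̈ − m·l·sinθ·θ̇² = 2.954294 + -0.121288 − 0.109319 = 2.723686
step 4→5:
  ẍ = (ẋ'−ẋ)/dt = (2.041089062−2.152737670)/0.045213 = -2.469392
  θ̈ = (θ̇'−θ̇)/dt = (1.747432943−1.495711673)/0.045213 = 5.567453
  sinθ=0.331987, cosθ=0.943284
  F = (M+m)·ẍ + m·l·cosθ·θ̈ − m·l·sinθ·θ̇² = -2.113276 + 0.924096 − 0.130688 = -1.319868
step 5→6:
  ẍ = (ẋ'−ẋ)/dt = (1.753913530−2.041089062)/0.045213 = -6.351614
  θ̈ = (θ̇'−θ̇)/dt = (2.184976298−1.747432943)/0.045213 = 9.677379
  sinθ=0.394970, cosθ=0.918694
  F = (M+m)·ẍ + m·l·cosθ·θ̈ − m·l·sinθ·θ̇² = -5.435635 + 1.564395 − 0.212218 = -4.083458
step 6→7:
  ẍ = (ẋ'−ẋ)/dt = (1.353600772−1.753913530)/0.045213 = -8.853930
  θ̈ = (θ̇'−θ̇)/dt = (2.744037896−2.184976298)/0.045213 = 12.365063
  sinθ=0.466245, cosθ=0.884656
  F = (M+m)·ẍ + m·l·cosθ·θ̈ − m·l·sinθ·θ̇² = -7.577087 + 1.924812 − 0.391675 = -6.043950

F_0 = 1.850495 N
F_1 = 4.269952 N
F_2 = 3.303688 N
F_3 = 2.723686 N
F_4 = -1.319868 N
F_5 = -4.083458 N
F_6 = -6.043950 N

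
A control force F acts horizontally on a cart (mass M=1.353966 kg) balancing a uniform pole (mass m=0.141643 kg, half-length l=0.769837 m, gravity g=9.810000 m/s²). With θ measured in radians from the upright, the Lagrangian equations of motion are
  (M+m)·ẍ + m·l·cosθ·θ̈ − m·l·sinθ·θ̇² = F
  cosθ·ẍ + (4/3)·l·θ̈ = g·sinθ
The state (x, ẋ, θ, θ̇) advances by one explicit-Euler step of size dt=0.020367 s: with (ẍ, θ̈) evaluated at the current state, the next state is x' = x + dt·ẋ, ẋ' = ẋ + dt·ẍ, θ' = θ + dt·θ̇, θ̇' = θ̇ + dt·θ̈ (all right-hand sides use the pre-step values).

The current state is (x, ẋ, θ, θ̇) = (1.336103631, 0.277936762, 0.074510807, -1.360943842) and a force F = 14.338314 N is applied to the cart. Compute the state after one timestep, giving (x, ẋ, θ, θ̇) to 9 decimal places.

(1.341764369, 0.487121091, 0.046792464, -1.549682245)

sinθ=0.074441881, cosθ=0.997225354
temp = (F + m·l·θ̇²·sinθ)/(M+m) = (14.338314 + 0.015034592)/1.495609 = 9.596992658
θ̈ = (g·sinθ − cosθ·temp)/(l·(4/3 − m·cos²θ/(M+m))) = -9.266873048
ẍ = temp − m·l·θ̈·cosθ/(M+m) = 10.270748202
Euler: x'=1.336103631+0.020367·0.277936762=1.341764369, ẋ'=0.277936762+0.020367·10.270748202=0.487121091
       θ'=0.074510807+0.020367·-1.360943842=0.046792464, θ̇'=-1.360943842+0.020367·-9.266873048=-1.549682245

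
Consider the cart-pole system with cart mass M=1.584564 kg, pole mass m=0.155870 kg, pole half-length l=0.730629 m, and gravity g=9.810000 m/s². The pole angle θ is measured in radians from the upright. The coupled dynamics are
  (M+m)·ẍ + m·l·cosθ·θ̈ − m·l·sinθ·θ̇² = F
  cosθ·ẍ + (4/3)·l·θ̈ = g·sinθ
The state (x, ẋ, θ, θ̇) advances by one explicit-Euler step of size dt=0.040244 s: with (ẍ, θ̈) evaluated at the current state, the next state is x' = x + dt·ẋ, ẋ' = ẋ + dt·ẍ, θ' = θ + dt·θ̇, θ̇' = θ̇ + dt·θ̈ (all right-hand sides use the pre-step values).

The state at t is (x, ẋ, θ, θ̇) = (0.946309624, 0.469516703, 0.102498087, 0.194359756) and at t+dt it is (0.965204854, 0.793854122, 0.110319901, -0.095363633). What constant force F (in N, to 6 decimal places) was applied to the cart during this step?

ẍ = (ẋ'−ẋ)/dt = (0.793854122−0.469516703)/0.040244 = 8.059274
θ̈ = (θ̇'−θ̇)/dt = (-0.095363633−0.194359756)/0.040244 = -7.199170
sinθ=0.102319, cosθ=0.994752
F = (M+m)·ẍ + m·l·cosθ·θ̈ − m·l·sinθ·θ̇² = 14.026634 + -0.815561 − 0.000440 = 13.210633

F = 13.210633 N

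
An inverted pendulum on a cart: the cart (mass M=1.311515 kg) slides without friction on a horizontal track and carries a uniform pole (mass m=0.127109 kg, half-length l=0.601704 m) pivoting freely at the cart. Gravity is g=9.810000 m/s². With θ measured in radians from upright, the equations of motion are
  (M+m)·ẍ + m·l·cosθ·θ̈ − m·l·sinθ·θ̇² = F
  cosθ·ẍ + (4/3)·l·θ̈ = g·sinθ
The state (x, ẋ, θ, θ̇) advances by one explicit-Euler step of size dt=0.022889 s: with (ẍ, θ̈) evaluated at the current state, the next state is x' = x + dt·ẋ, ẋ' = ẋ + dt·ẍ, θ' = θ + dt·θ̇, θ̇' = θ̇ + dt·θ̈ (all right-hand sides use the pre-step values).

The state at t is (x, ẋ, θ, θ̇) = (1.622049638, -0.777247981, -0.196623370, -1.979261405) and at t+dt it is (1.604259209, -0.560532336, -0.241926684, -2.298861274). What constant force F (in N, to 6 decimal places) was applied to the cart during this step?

ẍ = (ẋ'−ẋ)/dt = (-0.560532336−-0.777247981)/0.022889 = 9.468113
θ̈ = (θ̇'−θ̇)/dt = (-2.298861274−-1.979261405)/0.022889 = -13.963033
sinθ=-0.195359, cosθ=0.980732
F = (M+m)·ẍ + m·l·cosθ·θ̈ − m·l·sinθ·θ̇² = 13.621055 + -1.047344 − -0.058533 = 12.632244

F = 12.632244 N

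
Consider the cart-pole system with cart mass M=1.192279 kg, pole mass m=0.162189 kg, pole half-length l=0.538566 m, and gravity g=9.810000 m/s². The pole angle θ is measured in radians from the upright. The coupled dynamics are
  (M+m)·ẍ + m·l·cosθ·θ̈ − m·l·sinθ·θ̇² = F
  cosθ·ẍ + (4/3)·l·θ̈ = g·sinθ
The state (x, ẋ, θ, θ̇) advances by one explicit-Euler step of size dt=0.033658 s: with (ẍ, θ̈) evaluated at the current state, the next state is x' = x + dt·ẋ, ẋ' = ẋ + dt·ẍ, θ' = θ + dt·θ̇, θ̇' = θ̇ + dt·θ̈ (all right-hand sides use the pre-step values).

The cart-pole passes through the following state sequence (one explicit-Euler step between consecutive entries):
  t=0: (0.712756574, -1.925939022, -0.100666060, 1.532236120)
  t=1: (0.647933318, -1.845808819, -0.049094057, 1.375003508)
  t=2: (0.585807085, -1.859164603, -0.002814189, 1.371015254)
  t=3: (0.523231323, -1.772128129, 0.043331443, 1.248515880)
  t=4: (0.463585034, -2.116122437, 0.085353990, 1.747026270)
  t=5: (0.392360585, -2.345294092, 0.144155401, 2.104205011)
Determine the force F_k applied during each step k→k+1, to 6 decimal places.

step 0→1:
  ẍ = (ẋ'−ẋ)/dt = (-1.845808819−-1.925939022)/0.033658 = 2.380718
  θ̈ = (θ̇'−θ̇)/dt = (1.375003508−1.532236120)/0.033658 = -4.671478
  sinθ=-0.100496, cosθ=0.994937
  F = (M+m)·ẍ + m·l·cosθ·θ̈ − m·l·sinθ·θ̇² = 3.224606 + -0.405985 − -0.020609 = 2.839230
step 1→2:
  ẍ = (ẋ'−ẋ)/dt = (-1.859164603−-1.845808819)/0.033658 = -0.396809
  θ̈ = (θ̇'−θ̇)/dt = (1.371015254−1.375003508)/0.033658 = -0.118493
  sinθ=-0.049074, cosθ=0.998795
  F = (M+m)·ẍ + m·l·cosθ·θ̈ − m·l·sinθ·θ̇² = -0.537465 + -0.010338 − -0.008104 = -0.539698
step 2→3:
  ẍ = (ẋ'−ẋ)/dt = (-1.772128129−-1.859164603)/0.033658 = 2.585907
  θ̈ = (θ̇'−θ̇)/dt = (1.248515880−1.371015254)/0.033658 = -3.639532
  sinθ=-0.002814, cosθ=0.999996
  F = (M+m)·ẍ + m·l·cosθ·θ̈ − m·l·sinθ·θ̇² = 3.502529 + -0.317910 − -0.000462 = 3.185081
step 3→4:
  ẍ = (ẋ'−ẋ)/dt = (-2.116122437−-1.772128129)/0.033658 = -10.220284
  θ̈ = (θ̇'−θ̇)/dt = (1.747026270−1.248515880)/0.033658 = 14.811052
  sinθ=0.043318, cosθ=0.999061
  F = (M+m)·ẍ + m·l·cosθ·θ̈ − m·l·sinθ·θ̇² = -13.843047 + 1.292523 − 0.005898 = -12.556422
step 4→5:
  ẍ = (ẋ'−ẋ)/dt = (-2.345294092−-2.116122437)/0.033658 = -6.808832
  θ̈ = (θ̇'−θ̇)/dt = (2.104205011−1.747026270)/0.033658 = 10.612001
  sinθ=0.085250, cosθ=0.996360
  F = (M+m)·ẍ + m·l·cosθ·θ̈ − m·l·sinθ·θ̇² = -9.222345 + 0.923578 − 0.022728 = -8.321494

F_0 = 2.839230 N
F_1 = -0.539698 N
F_2 = 3.185081 N
F_3 = -12.556422 N
F_4 = -8.321494 N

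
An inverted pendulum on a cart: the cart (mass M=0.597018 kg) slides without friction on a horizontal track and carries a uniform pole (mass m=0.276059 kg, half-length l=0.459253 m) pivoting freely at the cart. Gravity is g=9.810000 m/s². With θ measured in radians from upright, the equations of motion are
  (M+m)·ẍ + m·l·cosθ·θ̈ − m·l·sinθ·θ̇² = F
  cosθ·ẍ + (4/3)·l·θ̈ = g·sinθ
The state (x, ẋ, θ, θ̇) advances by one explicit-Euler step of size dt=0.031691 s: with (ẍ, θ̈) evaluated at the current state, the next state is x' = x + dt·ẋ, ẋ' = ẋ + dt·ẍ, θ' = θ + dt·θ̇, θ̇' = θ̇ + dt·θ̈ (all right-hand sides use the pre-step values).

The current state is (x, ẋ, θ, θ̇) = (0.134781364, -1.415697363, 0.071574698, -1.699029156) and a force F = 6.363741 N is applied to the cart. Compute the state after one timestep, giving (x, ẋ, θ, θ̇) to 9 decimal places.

(0.089916499, -1.119019424, 0.017730765, -2.145981425)

sinθ=0.071513602, cosθ=0.997439625
temp = (F + m·l·θ̇²·sinθ)/(M+m) = (6.363741 + 0.026172441)/0.873077 = 7.318842944
θ̈ = (g·sinθ − cosθ·temp)/(l·(4/3 − m·cos²θ/(M+m))) = -14.103444797
ẍ = temp − m·l·θ̈·cosθ/(M+m) = 9.361583376
Euler: x'=0.134781364+0.031691·-1.415697363=0.089916499, ẋ'=-1.415697363+0.031691·9.361583376=-1.119019424
       θ'=0.071574698+0.031691·-1.699029156=0.017730765, θ̇'=-1.699029156+0.031691·-14.103444797=-2.145981425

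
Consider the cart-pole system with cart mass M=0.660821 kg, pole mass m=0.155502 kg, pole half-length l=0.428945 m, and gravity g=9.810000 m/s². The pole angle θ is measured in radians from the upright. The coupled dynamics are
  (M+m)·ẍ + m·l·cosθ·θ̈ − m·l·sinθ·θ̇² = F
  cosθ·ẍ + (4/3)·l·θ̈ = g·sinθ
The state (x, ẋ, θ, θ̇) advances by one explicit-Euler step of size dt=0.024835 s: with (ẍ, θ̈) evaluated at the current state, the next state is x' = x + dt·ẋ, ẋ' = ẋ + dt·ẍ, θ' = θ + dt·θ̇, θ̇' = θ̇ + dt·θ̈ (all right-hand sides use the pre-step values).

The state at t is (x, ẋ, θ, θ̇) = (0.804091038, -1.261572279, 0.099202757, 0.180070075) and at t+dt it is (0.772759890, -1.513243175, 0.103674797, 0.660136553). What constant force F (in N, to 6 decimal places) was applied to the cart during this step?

ẍ = (ẋ'−ẋ)/dt = (-1.513243175−-1.261572279)/0.024835 = -10.133718
θ̈ = (θ̇'−θ̇)/dt = (0.660136553−0.180070075)/0.024835 = 19.330239
sinθ=0.099040, cosθ=0.995083
F = (M+m)·ẍ + m·l·cosθ·θ̈ − m·l·sinθ·θ̇² = -8.272387 + 1.283023 − 0.000214 = -6.989579

F = -6.989579 N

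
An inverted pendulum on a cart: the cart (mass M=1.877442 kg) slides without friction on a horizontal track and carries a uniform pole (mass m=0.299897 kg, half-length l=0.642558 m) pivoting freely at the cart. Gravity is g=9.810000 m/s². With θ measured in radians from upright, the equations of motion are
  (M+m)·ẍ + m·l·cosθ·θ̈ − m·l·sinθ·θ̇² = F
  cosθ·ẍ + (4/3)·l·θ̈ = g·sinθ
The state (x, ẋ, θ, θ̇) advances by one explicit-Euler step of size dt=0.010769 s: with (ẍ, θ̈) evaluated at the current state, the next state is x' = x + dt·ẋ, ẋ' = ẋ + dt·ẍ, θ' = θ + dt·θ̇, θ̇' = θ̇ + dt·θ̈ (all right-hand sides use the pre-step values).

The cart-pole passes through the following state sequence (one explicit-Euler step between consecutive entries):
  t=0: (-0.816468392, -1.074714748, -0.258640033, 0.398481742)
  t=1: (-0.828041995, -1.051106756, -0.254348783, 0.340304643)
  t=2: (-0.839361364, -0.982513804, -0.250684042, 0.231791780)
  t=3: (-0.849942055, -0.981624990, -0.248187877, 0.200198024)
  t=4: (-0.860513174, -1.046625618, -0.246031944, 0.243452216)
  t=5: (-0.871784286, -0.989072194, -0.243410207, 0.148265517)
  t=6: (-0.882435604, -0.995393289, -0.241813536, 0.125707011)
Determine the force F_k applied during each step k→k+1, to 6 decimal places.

step 0→1:
  ẍ = (ẋ'−ẋ)/dt = (-1.051106756−-1.074714748)/0.010769 = 2.192218
  θ̈ = (θ̇'−θ̇)/dt = (0.340304643−0.398481742)/0.010769 = -5.402275
  sinθ=-0.255766, cosθ=0.966739
  F = (M+m)·ẍ + m·l·cosθ·θ̈ − m·l·sinθ·θ̇² = 4.773201 + -1.006399 − -0.007826 = 3.774628
step 1→2:
  ẍ = (ẋ'−ẋ)/dt = (-0.982513804−-1.051106756)/0.010769 = 6.369482
  θ̈ = (θ̇'−θ̇)/dt = (0.231791780−0.340304643)/0.010769 = -10.076410
  sinθ=-0.251615, cosθ=0.967827
  F = (M+m)·ẍ + m·l·cosθ·θ̈ − m·l·sinθ·θ̇² = 13.868522 + -1.879266 − -0.005615 = 11.994871
step 2→3:
  ẍ = (ẋ'−ẋ)/dt = (-0.981624990−-0.982513804)/0.010769 = 0.082535
  θ̈ = (θ̇'−θ̇)/dt = (0.200198024−0.231791780)/0.010769 = -2.933769
  sinθ=-0.248067, cosθ=0.968743
  F = (M+m)·ẍ + m·l·cosθ·θ̈ − m·l·sinθ·θ̇² = 0.179706 + -0.547670 − -0.002568 = -0.365396
step 3→4:
  ẍ = (ẋ'−ẋ)/dt = (-1.046625618−-0.981624990)/0.010769 = -6.035902
  θ̈ = (θ̇'−θ̇)/dt = (0.243452216−0.200198024)/0.010769 = 4.016547
  sinθ=-0.245648, cosθ=0.969359
  F = (M+m)·ẍ + m·l·cosθ·θ̈ − m·l·sinθ·θ̇² = -13.142205 + 0.750278 − -0.001897 = -12.390030
step 4→5:
  ẍ = (ẋ'−ẋ)/dt = (-0.989072194−-1.046625618)/0.010769 = 5.344361
  θ̈ = (θ̇'−θ̇)/dt = (0.148265517−0.243452216)/0.010769 = -8.838954
  sinθ=-0.243557, cosθ=0.969887
  F = (M+m)·ẍ + m·l·cosθ·θ̈ − m·l·sinθ·θ̇² = 11.636486 + -1.651986 − -0.002782 = 9.987282
step 5→6:
  ẍ = (ẋ'−ẋ)/dt = (-0.995393289−-0.989072194)/0.010769 = -0.586971
  θ̈ = (θ̇'−θ̇)/dt = (0.125707011−0.148265517)/0.010769 = -2.094763
  sinθ=-0.241014, cosθ=0.970522
  F = (M+m)·ẍ + m·l·cosθ·θ̈ − m·l·sinθ·θ̇² = -1.278036 + -0.391764 − -0.001021 = -1.668779

F_0 = 3.774628 N
F_1 = 11.994871 N
F_2 = -0.365396 N
F_3 = -12.390030 N
F_4 = 9.987282 N
F_5 = -1.668779 N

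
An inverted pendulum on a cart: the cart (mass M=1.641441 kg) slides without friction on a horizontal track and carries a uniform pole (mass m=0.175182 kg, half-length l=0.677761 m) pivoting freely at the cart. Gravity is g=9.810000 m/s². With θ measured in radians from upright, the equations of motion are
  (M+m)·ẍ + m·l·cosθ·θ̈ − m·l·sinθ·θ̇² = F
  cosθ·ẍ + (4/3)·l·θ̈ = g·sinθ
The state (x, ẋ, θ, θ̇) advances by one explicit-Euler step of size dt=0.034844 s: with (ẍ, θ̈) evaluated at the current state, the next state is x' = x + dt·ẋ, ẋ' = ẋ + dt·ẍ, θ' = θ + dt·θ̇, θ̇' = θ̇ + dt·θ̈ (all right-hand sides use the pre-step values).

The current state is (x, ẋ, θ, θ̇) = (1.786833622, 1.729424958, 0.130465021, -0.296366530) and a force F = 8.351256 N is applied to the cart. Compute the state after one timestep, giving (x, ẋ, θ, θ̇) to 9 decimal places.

sinθ=0.130095226, cosθ=0.991501504
temp = (F + m·l·θ̇²·sinθ)/(M+m) = (8.351256 + 0.001356706)/1.816623 = 4.597878980
θ̈ = (g·sinθ − cosθ·temp)/(l·(4/3 − m·cos²θ/(M+m))) = -3.910478715
ẍ = temp − m·l·θ̈·cosθ/(M+m) = 4.851289447
Euler: x'=1.786833622+0.034844·1.729424958=1.847093705, ẋ'=1.729424958+0.034844·4.851289447=1.898463288
       θ'=0.130465021+0.034844·-0.296366530=0.120138426, θ̇'=-0.296366530+0.034844·-3.910478715=-0.432623250

(1.847093705, 1.898463288, 0.120138426, -0.432623250)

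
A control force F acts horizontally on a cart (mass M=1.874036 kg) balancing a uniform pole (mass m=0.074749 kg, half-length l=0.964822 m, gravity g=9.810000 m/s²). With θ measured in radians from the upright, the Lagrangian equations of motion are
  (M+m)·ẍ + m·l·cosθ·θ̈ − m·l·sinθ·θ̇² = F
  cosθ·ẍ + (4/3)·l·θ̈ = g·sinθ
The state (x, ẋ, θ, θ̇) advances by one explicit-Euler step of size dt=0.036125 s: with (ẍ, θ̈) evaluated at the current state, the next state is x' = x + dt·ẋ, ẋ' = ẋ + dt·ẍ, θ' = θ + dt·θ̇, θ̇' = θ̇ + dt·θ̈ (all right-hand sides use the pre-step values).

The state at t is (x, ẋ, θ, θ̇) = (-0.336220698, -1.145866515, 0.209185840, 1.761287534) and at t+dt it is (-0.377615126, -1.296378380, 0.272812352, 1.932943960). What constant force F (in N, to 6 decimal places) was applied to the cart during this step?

ẍ = (ẋ'−ẋ)/dt = (-1.296378380−-1.145866515)/0.036125 = -4.166418
θ̈ = (θ̇'−θ̇)/dt = (1.932943960−1.761287534)/0.036125 = 4.751735
sinθ=0.207664, cosθ=0.978200
F = (M+m)·ẍ + m·l·cosθ·θ̈ − m·l·sinθ·θ̇² = -8.119454 + 0.335222 − 0.046459 = -7.830691

F = -7.830691 N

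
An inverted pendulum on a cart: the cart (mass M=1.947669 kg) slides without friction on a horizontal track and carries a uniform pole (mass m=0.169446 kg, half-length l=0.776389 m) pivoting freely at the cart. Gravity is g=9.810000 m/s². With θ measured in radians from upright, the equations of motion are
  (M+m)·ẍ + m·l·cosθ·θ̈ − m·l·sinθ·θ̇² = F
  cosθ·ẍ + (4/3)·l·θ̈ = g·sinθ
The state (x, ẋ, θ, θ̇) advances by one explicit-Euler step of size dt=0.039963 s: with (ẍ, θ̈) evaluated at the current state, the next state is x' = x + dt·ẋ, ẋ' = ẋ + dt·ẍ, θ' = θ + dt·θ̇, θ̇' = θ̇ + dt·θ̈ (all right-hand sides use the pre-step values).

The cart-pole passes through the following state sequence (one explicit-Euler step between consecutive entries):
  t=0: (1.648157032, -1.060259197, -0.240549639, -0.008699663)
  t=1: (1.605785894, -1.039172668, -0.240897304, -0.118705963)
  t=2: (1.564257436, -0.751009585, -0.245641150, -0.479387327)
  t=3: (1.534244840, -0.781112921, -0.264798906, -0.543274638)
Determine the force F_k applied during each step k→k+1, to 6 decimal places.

step 0→1:
  ẍ = (ẋ'−ẋ)/dt = (-1.039172668−-1.060259197)/0.039963 = 0.527651
  θ̈ = (θ̇'−θ̇)/dt = (-0.118705963−-0.008699663)/0.039963 = -2.752704
  sinθ=-0.238236, cosθ=0.971207
  F = (M+m)·ẍ + m·l·cosθ·θ̈ − m·l·sinθ·θ̇² = 1.117098 + -0.351708 − -0.000002 = 0.765393
step 1→2:
  ẍ = (ẋ'−ẋ)/dt = (-0.751009585−-1.039172668)/0.039963 = 7.210747
  θ̈ = (θ̇'−θ̇)/dt = (-0.479387327−-0.118705963)/0.039963 = -9.025383
  sinθ=-0.238574, cosθ=0.971124
  F = (M+m)·ẍ + m·l·cosθ·θ̈ − m·l·sinθ·θ̇² = 15.265981 + -1.153058 − -0.000442 = 14.113365
step 2→3:
  ẍ = (ẋ'−ẋ)/dt = (-0.781112921−-0.751009585)/0.039963 = -0.753280
  θ̈ = (θ̇'−θ̇)/dt = (-0.543274638−-0.479387327)/0.039963 = -1.598662
  sinθ=-0.243178, cosθ=0.969982
  F = (M+m)·ẍ + m·l·cosθ·θ̈ − m·l·sinθ·θ̇² = -1.594781 + -0.204000 − -0.007352 = -1.791429

F_0 = 0.765393 N
F_1 = 14.113365 N
F_2 = -1.791429 N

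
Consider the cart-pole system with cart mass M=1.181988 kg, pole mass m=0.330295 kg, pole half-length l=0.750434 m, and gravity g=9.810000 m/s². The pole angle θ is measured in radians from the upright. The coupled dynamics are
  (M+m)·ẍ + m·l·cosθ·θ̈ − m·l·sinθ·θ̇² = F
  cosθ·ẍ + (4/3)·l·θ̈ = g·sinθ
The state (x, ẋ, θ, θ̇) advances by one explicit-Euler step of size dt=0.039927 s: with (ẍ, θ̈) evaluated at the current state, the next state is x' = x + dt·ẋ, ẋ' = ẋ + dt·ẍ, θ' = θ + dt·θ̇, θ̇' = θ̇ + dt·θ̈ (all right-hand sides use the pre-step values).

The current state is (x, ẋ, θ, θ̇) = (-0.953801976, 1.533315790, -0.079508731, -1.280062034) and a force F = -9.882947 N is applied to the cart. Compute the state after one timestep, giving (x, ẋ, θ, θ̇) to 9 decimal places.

(-0.892581276, 1.226709088, -0.130617768, -1.005692205)

sinθ=-0.079424987, cosθ=0.996840846
temp = (F + m·l·θ̇²·sinθ)/(M+m) = (-9.882947 + -0.032257721)/1.512283 = -6.556447914
θ̈ = (g·sinθ − cosθ·temp)/(l·(4/3 − m·cos²θ/(M+m))) = 6.871786743
ẍ = temp − m·l·θ̈·cosθ/(M+m) = -7.679182057
Euler: x'=-0.953801976+0.039927·1.533315790=-0.892581276, ẋ'=1.533315790+0.039927·-7.679182057=1.226709088
       θ'=-0.079508731+0.039927·-1.280062034=-0.130617768, θ̇'=-1.280062034+0.039927·6.871786743=-1.005692205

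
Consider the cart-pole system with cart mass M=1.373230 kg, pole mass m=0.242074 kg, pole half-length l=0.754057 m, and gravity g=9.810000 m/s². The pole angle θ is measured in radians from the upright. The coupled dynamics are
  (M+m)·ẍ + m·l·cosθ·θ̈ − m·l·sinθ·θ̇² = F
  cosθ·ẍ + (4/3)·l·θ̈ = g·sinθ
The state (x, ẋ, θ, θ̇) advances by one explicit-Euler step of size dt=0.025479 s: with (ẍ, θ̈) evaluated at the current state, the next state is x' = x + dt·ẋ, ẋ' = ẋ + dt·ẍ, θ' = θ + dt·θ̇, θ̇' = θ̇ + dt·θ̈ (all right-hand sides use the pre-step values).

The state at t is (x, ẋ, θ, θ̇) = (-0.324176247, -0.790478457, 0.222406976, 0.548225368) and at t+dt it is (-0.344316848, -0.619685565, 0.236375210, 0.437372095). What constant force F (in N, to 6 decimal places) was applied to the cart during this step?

F = 10.041117 N

ẍ = (ẋ'−ẋ)/dt = (-0.619685565−-0.790478457)/0.025479 = 6.703281
θ̈ = (θ̇'−θ̇)/dt = (0.437372095−0.548225368)/0.025479 = -4.350770
sinθ=0.220578, cosθ=0.975369
F = (M+m)·ẍ + m·l·cosθ·θ̈ − m·l·sinθ·θ̇² = 10.827836 + -0.774618 − 0.012101 = 10.041117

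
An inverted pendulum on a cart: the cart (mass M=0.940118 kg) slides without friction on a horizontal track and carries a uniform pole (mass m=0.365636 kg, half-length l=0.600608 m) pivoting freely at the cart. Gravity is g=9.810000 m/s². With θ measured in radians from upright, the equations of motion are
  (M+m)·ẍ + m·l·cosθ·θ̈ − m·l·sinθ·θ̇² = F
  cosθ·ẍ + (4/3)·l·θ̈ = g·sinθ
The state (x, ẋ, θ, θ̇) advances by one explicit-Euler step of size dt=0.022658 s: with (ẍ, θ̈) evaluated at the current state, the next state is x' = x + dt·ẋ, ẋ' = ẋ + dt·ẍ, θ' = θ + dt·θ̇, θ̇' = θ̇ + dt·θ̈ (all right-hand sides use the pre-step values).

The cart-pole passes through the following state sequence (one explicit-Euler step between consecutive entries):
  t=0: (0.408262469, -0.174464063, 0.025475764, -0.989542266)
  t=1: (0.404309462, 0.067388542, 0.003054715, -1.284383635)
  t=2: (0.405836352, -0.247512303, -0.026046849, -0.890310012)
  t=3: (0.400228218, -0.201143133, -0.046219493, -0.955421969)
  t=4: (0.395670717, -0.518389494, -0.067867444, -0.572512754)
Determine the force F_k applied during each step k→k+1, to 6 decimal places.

step 0→1:
  ẍ = (ẋ'−ẋ)/dt = (0.067388542−-0.174464063)/0.022658 = 10.674049
  θ̈ = (θ̇'−θ̇)/dt = (-1.284383635−-0.989542266)/0.022658 = -13.012683
  sinθ=0.025473, cosθ=0.999676
  F = (M+m)·ẍ + m·l·cosθ·θ̈ − m·l·sinθ·θ̇² = 13.937682 + -2.856709 − 0.005478 = 11.075496
step 1→2:
  ẍ = (ẋ'−ẋ)/dt = (-0.247512303−0.067388542)/0.022658 = -13.897998
  θ̈ = (θ̇'−θ̇)/dt = (-0.890310012−-1.284383635)/0.022658 = 17.392251
  sinθ=0.003055, cosθ=0.999995
  F = (M+m)·ẍ + m·l·cosθ·θ̈ − m·l·sinθ·θ̇² = -18.147367 + 3.819388 − 0.001107 = -14.329085
step 2→3:
  ẍ = (ẋ'−ẋ)/dt = (-0.201143133−-0.247512303)/0.022658 = 2.046481
  θ̈ = (θ̇'−θ̇)/dt = (-0.955421969−-0.890310012)/0.022658 = -2.873685
  sinθ=-0.026044, cosθ=0.999661
  F = (M+m)·ẍ + m·l·cosθ·θ̈ − m·l·sinθ·θ̇² = 2.672201 + -0.630858 − -0.004533 = 2.045876
step 3→4:
  ẍ = (ẋ'−ẋ)/dt = (-0.518389494−-0.201143133)/0.022658 = -14.001517
  θ̈ = (θ̇'−θ̇)/dt = (-0.572512754−-0.955421969)/0.022658 = 16.899515
  sinθ=-0.046203, cosθ=0.998932
  F = (M+m)·ẍ + m·l·cosθ·θ̈ − m·l·sinθ·θ̇² = -18.282536 + 3.707236 − -0.009262 = -14.566038

F_0 = 11.075496 N
F_1 = -14.329085 N
F_2 = 2.045876 N
F_3 = -14.566038 N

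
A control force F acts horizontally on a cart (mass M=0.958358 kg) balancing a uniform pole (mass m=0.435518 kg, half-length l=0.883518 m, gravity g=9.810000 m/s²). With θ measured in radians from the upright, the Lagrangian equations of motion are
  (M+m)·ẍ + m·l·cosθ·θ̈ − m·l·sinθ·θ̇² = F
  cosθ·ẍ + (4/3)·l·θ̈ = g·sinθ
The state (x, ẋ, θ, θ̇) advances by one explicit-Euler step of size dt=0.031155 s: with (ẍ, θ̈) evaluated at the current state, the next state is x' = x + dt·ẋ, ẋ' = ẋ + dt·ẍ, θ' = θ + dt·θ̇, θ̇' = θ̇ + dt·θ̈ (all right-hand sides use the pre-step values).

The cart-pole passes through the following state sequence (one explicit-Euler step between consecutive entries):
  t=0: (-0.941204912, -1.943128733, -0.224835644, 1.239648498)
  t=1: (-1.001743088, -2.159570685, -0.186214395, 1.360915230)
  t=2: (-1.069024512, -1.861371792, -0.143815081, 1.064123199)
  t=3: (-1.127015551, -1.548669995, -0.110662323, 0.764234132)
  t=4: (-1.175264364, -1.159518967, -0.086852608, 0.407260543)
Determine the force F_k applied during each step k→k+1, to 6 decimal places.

step 0→1:
  ẍ = (ẋ'−ẋ)/dt = (-2.159570685−-1.943128733)/0.031155 = -6.947262
  θ̈ = (θ̇'−θ̇)/dt = (1.360915230−1.239648498)/0.031155 = 3.892368
  sinθ=-0.222946, cosθ=0.974831
  F = (M+m)·ẍ + m·l·cosθ·θ̈ − m·l·sinθ·θ̇² = -9.683622 + 1.460040 − -0.131831 = -8.091751
step 1→2:
  ẍ = (ẋ'−ẋ)/dt = (-1.861371792−-2.159570685)/0.031155 = 9.571462
  θ̈ = (θ̇'−θ̇)/dt = (1.064123199−1.360915230)/0.031155 = -9.526305
  sinθ=-0.185140, cosθ=0.982712
  F = (M+m)·ẍ + m·l·cosθ·θ̈ − m·l·sinθ·θ̇² = 13.341431 + -3.602237 − -0.131942 = 9.871136
step 2→3:
  ẍ = (ẋ'−ẋ)/dt = (-1.548669995−-1.861371792)/0.031155 = 10.036970
  θ̈ = (θ̇'−θ̇)/dt = (0.764234132−1.064123199)/0.031155 = -9.625712
  sinθ=-0.143320, cosθ=0.989676
  F = (M+m)·ẍ + m·l·cosθ·θ̈ − m·l·sinθ·θ̇² = 13.990291 + -3.665621 − -0.062447 = 10.387117
step 3→4:
  ẍ = (ẋ'−ẋ)/dt = (-1.159518967−-1.548669995)/0.031155 = 12.490805
  θ̈ = (θ̇'−θ̇)/dt = (0.407260543−0.764234132)/0.031155 = -11.457987
  sinθ=-0.110437, cosθ=0.993883
  F = (M+m)·ẍ + m·l·cosθ·θ̈ − m·l·sinθ·θ̇² = 17.410633 + -4.381927 − -0.024819 = 13.053525

F_0 = -8.091751 N
F_1 = 9.871136 N
F_2 = 10.387117 N
F_3 = 13.053525 N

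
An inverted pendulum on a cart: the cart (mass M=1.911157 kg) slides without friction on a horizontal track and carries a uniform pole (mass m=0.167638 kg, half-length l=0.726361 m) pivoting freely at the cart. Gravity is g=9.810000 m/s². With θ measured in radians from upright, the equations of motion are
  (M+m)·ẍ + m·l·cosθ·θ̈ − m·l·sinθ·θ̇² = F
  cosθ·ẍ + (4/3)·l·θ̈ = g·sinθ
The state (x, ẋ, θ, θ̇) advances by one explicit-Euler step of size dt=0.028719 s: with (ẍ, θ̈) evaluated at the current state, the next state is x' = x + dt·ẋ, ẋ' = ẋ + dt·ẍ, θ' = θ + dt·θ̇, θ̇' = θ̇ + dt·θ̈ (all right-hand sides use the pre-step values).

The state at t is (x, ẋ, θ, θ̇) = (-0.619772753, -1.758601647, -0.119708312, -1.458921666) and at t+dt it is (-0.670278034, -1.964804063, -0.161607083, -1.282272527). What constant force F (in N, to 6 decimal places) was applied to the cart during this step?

ẍ = (ẋ'−ẋ)/dt = (-1.964804063−-1.758601647)/0.028719 = -7.180000
θ̈ = (θ̇'−θ̇)/dt = (-1.282272527−-1.458921666)/0.028719 = 6.150950
sinθ=-0.119423, cosθ=0.992844
F = (M+m)·ẍ + m·l·cosθ·θ̈ − m·l·sinθ·θ̇² = -14.925748 + 0.743615 − -0.030951 = -14.151182

F = -14.151182 N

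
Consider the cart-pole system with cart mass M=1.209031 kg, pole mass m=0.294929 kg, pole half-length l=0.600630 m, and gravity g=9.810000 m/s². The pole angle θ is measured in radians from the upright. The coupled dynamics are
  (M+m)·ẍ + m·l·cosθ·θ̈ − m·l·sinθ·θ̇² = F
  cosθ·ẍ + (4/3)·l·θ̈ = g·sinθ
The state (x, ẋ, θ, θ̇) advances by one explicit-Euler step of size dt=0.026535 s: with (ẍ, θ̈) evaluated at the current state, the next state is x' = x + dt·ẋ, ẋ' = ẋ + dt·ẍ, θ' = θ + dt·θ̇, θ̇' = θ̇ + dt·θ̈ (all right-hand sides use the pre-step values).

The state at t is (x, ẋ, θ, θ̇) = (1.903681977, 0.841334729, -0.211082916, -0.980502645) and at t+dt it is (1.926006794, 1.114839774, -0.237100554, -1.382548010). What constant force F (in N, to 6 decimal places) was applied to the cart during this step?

ẍ = (ẋ'−ẋ)/dt = (1.114839774−0.841334729)/0.026535 = 10.307332
θ̈ = (θ̇'−θ̇)/dt = (-1.382548010−-0.980502645)/0.026535 = -15.151512
sinθ=-0.209519, cosθ=0.977805
F = (M+m)·ẍ + m·l·cosθ·θ̈ − m·l·sinθ·θ̇² = 15.501815 + -2.624415 − -0.035682 = 12.913081

F = 12.913081 N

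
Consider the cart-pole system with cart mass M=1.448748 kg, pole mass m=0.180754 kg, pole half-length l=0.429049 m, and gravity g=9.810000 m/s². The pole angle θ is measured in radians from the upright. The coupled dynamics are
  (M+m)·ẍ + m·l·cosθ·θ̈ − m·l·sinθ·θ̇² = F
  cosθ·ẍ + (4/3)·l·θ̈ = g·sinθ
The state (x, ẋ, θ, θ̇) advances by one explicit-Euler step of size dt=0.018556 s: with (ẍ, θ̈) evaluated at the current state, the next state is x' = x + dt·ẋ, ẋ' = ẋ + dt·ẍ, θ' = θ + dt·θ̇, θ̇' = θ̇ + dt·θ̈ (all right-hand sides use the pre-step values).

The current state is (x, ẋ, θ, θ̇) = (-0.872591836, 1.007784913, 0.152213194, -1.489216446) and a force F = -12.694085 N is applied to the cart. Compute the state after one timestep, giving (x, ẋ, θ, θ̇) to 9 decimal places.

sinθ=0.151626107, cosθ=0.988437921
temp = (F + m·l·θ̇²·sinθ)/(M+m) = (-12.694085 + 0.026078610)/1.629502 = -7.774158234
θ̈ = (g·sinθ − cosθ·temp)/(l·(4/3 − m·cos²θ/(M+m))) = 17.451109723
ẍ = temp − m·l·θ̈·cosθ/(M+m) = -8.595100017
Euler: x'=-0.872591836+0.018556·1.007784913=-0.853891379, ẋ'=1.007784913+0.018556·-8.595100017=0.848294237
       θ'=0.152213194+0.018556·-1.489216446=0.124579294, θ̇'=-1.489216446+0.018556·17.451109723=-1.165393654

(-0.853891379, 0.848294237, 0.124579294, -1.165393654)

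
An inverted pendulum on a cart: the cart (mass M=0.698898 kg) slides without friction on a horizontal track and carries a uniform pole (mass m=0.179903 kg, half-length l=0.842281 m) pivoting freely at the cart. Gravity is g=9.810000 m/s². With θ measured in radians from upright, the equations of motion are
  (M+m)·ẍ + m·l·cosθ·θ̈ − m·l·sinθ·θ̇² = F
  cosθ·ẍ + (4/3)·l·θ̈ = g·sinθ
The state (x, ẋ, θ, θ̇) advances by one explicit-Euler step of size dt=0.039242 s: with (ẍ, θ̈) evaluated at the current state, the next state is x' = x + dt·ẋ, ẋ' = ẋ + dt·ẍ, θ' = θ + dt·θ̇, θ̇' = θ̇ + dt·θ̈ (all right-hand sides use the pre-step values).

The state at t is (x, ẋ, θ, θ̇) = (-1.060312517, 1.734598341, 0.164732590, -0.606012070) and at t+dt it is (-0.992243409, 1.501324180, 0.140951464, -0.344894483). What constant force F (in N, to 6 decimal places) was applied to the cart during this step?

ẍ = (ẋ'−ẋ)/dt = (1.501324180−1.734598341)/0.039242 = -5.944502
θ̈ = (θ̇'−θ̇)/dt = (-0.344894483−-0.606012070)/0.039242 = 6.654034
sinθ=0.163989, cosθ=0.986462
F = (M+m)·ẍ + m·l·cosθ·θ̈ − m·l·sinθ·θ̇² = -5.224035 + 0.994628 − 0.009126 = -4.238532

F = -4.238532 N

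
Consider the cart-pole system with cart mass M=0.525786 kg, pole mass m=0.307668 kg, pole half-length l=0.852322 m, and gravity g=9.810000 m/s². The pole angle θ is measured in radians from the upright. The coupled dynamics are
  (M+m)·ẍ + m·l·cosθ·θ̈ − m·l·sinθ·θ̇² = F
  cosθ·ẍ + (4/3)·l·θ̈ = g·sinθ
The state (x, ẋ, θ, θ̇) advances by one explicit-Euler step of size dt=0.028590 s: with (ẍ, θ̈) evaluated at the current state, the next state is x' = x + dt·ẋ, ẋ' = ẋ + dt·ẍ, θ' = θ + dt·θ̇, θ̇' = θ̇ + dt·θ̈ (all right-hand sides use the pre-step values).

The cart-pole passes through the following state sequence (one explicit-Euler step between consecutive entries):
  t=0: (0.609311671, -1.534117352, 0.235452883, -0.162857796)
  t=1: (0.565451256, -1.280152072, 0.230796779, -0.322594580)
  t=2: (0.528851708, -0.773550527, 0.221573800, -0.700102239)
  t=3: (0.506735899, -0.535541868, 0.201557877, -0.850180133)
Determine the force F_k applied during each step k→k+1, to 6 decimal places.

F_0 = 5.977251 N
F_1 = 11.391425 N
F_2 = 5.567281 N

step 0→1:
  ẍ = (ẋ'−ẋ)/dt = (-1.280152072−-1.534117352)/0.028590 = 8.883011
  θ̈ = (θ̇'−θ̇)/dt = (-0.322594580−-0.162857796)/0.028590 = -5.587156
  sinθ=0.233283, cosθ=0.972409
  F = (M+m)·ẍ + m·l·cosθ·θ̈ − m·l·sinθ·θ̇² = 7.403581 + -1.424707 − 0.001623 = 5.977251
step 1→2:
  ẍ = (ẋ'−ẋ)/dt = (-0.773550527−-1.280152072)/0.028590 = 17.719536
  θ̈ = (θ̇'−θ̇)/dt = (-0.700102239−-0.322594580)/0.028590 = -13.204185
  sinθ=0.228753, cosθ=0.973484
  F = (M+m)·ẍ + m·l·cosθ·θ̈ − m·l·sinθ·θ̇² = 14.768418 + -3.370751 − 0.006243 = 11.391425
step 2→3:
  ẍ = (ẋ'−ẋ)/dt = (-0.535541868−-0.773550527)/0.028590 = 8.324892
  θ̈ = (θ̇'−θ̇)/dt = (-0.850180133−-0.700102239)/0.028590 = -5.249314
  sinθ=0.219765, cosθ=0.975553
  F = (M+m)·ẍ + m·l·cosθ·θ̈ − m·l·sinθ·θ̇² = 6.938414 + -1.342887 − 0.028247 = 5.567281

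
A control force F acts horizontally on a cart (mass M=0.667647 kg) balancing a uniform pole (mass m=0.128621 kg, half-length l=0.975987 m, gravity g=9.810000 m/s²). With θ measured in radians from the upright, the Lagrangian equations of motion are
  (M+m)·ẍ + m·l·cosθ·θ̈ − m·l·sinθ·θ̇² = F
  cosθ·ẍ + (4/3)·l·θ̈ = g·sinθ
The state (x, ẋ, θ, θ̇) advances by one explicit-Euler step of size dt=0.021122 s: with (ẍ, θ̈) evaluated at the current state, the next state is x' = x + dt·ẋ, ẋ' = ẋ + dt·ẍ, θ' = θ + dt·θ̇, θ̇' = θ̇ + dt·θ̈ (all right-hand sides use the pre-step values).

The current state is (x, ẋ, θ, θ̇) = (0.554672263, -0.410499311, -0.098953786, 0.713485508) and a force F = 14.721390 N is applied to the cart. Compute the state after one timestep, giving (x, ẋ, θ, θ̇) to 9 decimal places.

sinθ=-0.098792375, cosθ=0.995108068
temp = (F + m·l·θ̇²·sinθ)/(M+m) = (14.721390 + -0.006313202)/0.796268 = 18.480055457
θ̈ = (g·sinθ − cosθ·temp)/(l·(4/3 − m·cos²θ/(M+m))) = -16.904246488
ẍ = temp − m·l·θ̈·cosθ/(M+m) = 21.131989485
Euler: x'=0.554672263+0.021122·-0.410499311=0.546001697, ẋ'=-0.410499311+0.021122·21.131989485=0.035850571
       θ'=-0.098953786+0.021122·0.713485508=-0.083883545, θ̇'=0.713485508+0.021122·-16.904246488=0.356434014

(0.546001697, 0.035850571, -0.083883545, 0.356434014)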